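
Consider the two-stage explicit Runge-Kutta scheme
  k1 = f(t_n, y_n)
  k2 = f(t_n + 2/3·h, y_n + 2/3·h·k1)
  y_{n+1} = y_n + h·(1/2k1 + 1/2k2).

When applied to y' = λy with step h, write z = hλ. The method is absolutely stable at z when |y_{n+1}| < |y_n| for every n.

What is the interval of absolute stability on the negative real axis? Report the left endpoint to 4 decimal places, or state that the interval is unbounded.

Set f=λy, z=hλ:
  k1=λy_n ⇒ h·k1=z·y_n;  k2=λ(1+2/3z)y_n ⇒ h·k2=z(1+2/3z)y_n
  y_{n+1}/y_n = 1 + 1/2z + 1/2z(1+2/3z) = 1 + z + 1/3z²
  so R(z) = 1 + z + 1/3z².

Need |R(x)|<1, x<0.
x=-1: |R|=0.3333
R=1: x+1/3x²=0 ⇒ x=−3=-3.0000; min R=1−1/(4·1/3)=0.2500>−1
Confirm numerically:
  x=-2.795: |R|=0.80901 <1
  x=-2.409: |R|=0.52543 <1
  x=-1.751: |R|=0.27100 <1
  x=-1.328: |R|=0.25986 <1
  x=-3.596: |R|=1.71441 >1
  x=-3.522: |R|=1.61283 >1
  x=-3.155: |R|=1.16301 >1
Stable set (-3.0000, 0).

z∈(-3.0000,0).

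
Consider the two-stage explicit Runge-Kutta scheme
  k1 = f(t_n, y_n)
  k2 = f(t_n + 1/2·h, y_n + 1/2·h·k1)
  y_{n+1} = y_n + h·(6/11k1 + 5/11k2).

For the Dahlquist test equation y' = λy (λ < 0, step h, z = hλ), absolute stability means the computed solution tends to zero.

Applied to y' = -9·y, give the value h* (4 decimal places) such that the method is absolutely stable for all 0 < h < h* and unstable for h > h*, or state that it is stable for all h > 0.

(-4.4000,0); λ=-9 ⇒ h* = (22/5)/9 = 0.4889.

Set f=λy, z=hλ:
  k1=λy_n ⇒ h·k1=z·y_n;  k2=λ(1+1/2z)y_n ⇒ h·k2=z(1+1/2z)y_n
  y_{n+1}/y_n = 1 + 6/11z + 5/11z(1+1/2z) = 1 + z + 5/22z²
  so R(z) = 1 + z + 5/22z².

Find x<0 with |R(x)|<1.
x=-0.72: |R|=0.3978
R=1: x+5/22x²=0 ⇒ x=−22/5=-4.4000; min R=1−1/(4·5/22)=-0.1000>−1
Confirm numerically:
  x=-3.503: |R|=0.28587 <1
  x=-2.812: |R|=0.01488 <1
  x=-2.611: |R|=0.06161 <1
  x=-4.883: |R|=1.53602 >1
  x=-4.615: |R|=1.22551 >1
So |R|<1 on (-4.4000, 0).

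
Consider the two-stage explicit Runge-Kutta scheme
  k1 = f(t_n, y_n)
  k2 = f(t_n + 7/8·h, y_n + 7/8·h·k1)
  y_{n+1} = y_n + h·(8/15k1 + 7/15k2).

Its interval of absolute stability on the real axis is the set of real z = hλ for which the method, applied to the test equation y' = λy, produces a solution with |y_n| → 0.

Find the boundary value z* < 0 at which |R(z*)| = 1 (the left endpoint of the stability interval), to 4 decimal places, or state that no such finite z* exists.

On y'=λy, z=hλ:
  k1=λy_n ⇒ h·k1=z·y_n;  k2=λ(1+7/8z)y_n ⇒ h·k2=z(1+7/8z)y_n
  y_{n+1}/y_n = 1 + 8/15z + 7/15z(1+7/8z) = 1 + z + 49/120z²
  ⇒ R(z) = 1 + z + 49/120z².

Boundary: |R(x)|=1, x<0.
x=-1.34: |R|=0.3932
R=1: x+49/120x²=0 ⇒ x=−120/49=-2.4490; min R=1−1/(4·49/120)=0.3878>−1
Confirm numerically:
  x=-2.097: |R|=0.69861 <1
  x=-1.571: |R|=0.43678 <1
  x=-1.435: |R|=0.40585 <1
  x=-1.118: |R|=0.39239 <1
  x=-2.865: |R|=1.48669 >1
  x=-2.578: |R|=1.13582 >1
So |R|<1 on (-2.4490, 0).

z* = -2.4490.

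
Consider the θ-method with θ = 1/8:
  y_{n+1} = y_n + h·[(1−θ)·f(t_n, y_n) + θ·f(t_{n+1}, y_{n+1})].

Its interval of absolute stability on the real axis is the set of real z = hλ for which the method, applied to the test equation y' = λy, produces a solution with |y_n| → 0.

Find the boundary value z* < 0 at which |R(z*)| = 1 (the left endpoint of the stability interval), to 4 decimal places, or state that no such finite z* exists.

z* = -2.6667.

Set f=λy, z=hλ:
  y_{n+1} = y_n + z·[7/8·y_n + 1/8·y_{n+1}] ⇒ (1 − 1/8z)y_{n+1} = (1 + 7/8z)y_n
  so R(z) = (1 + 7/8z)/(1 − 1/8z).

Solve |R(x)|<1 on ℝ⁻.
x=-1.01: |R|=0.1032
R=−1: 1+7/8x = −1+1/8x ⇒ -3/4x=2 ⇒ x=2/(-3/4)=-2.6667
Confirm numerically:
  x=-2.466: |R|=0.88496 <1
  x=-1.562: |R|=0.30684 <1
  x=-1.133: |R|=0.00756 <1
  x=-3.149: |R|=1.25957 >1
  x=-2.799: |R|=1.07353 >1
Stable set (-2.6667, 0).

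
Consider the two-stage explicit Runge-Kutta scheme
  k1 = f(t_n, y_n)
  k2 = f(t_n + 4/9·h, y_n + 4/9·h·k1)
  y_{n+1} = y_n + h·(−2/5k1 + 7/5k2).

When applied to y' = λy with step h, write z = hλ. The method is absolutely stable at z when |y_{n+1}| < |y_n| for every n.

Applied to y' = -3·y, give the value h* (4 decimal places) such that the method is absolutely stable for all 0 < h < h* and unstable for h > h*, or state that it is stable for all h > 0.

On y'=λy, z=hλ:
  k1=λy_n ⇒ h·k1=z·y_n;  k2=λ(1+4/9z)y_n ⇒ h·k2=z(1+4/9z)y_n
  y_{n+1}/y_n = 1 − 2/5z + 7/5z(1+4/9z) = 1 + z + 28/45z²
  ⇒ R(z) = 1 + z + 28/45z².

Boundary: |R(x)|=1, x<0.
x=-1.17: |R|=0.6818
R=1: x+28/45x²=0 ⇒ x=−45/28=-1.6071; min R=1−1/(4·28/45)=0.5982>−1
Confirm numerically:
  x=-1.482: |R|=0.88460 <1
  x=-1.085: |R|=0.64750 <1
  x=-0.944: |R|=0.61048 <1
  x=-2.188: |R|=1.79079 >1
  x=-2.182: |R|=1.78048 >1
  x=-1.673: |R|=1.06856 >1
Stable set (-1.6071, 0).

(-1.6071,0); λ=-3 ⇒ h* = (45/28)/3 = 0.5357.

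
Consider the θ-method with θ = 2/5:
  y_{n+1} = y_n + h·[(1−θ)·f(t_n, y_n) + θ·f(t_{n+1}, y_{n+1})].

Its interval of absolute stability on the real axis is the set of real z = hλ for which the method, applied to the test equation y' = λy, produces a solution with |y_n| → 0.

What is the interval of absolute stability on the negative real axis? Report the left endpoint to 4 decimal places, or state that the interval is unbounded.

On y'=λy, z=hλ:
  y_{n+1} = y_n + z·[3/5·y_n + 2/5·y_{n+1}] ⇒ (1 − 2/5z)y_{n+1} = (1 + 3/5z)y_n
  so R(z) = (1 + 3/5z)/(1 − 2/5z).

Find x<0 with |R(x)|<1.
x=-1.22: |R|=0.1801
R=−1: 1+3/5x = −1+2/5x ⇒ -1/5x=2 ⇒ x=2/(-1/5)=-10.0000
Confirm numerically:
  x=-7.492: |R|=0.87450 <1
  x=-7.016: |R|=0.84321 <1
  x=-4.473: |R|=0.60369 <1
  x=-10.561: |R|=1.02148 >1
  x=-10.221: |R|=1.00869 >1
Interval (-10.0000, 0).

z∈(-10.0000,0).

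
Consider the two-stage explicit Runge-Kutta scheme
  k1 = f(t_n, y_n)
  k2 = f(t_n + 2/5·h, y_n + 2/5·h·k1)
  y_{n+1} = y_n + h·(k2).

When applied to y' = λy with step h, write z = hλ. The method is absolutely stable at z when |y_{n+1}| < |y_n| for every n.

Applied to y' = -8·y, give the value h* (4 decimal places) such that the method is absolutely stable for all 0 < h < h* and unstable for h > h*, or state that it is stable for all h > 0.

(-2.5000,0); λ=-8 ⇒ h* = (5/2)/8 = 0.3125.

On y'=λy, z=hλ:
  k1=λy_n ⇒ h·k1=z·y_n;  k2=λ(1+2/5z)y_n ⇒ h·k2=z(1+2/5z)y_n
  y_{n+1}/y_n = 1 + z(1+2/5z) = 1 + z + 2/5z²
  R(z) = 1 + z + 2/5z².

Need |R(x)|<1, x<0.
x=-1.46: |R|=0.3926
R=1: x+2/5x²=0 ⇒ x=−5/2=-2.5000; min R=1−1/(4·2/5)=0.3750>−1
Confirm numerically:
  x=-2.290: |R|=0.80764 <1
  x=-1.994: |R|=0.59641 <1
  x=-1.955: |R|=0.57381 <1
  x=-1.218: |R|=0.37541 <1
  x=-2.895: |R|=1.45741 >1
  x=-2.721: |R|=1.24054 >1
Stable set (-2.5000, 0).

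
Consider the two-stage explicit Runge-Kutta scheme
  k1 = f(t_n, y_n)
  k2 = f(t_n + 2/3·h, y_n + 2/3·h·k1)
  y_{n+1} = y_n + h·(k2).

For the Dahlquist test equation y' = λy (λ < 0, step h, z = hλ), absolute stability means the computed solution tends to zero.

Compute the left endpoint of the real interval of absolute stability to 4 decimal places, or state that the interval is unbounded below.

z* = -1.5000.

Set f=λy, z=hλ:
  k1=λy_n ⇒ h·k1=z·y_n;  k2=λ(1+2/3z)y_n ⇒ h·k2=z(1+2/3z)y_n
  y_{n+1}/y_n = 1 + z(1+2/3z) = 1 + z + 2/3z²
  R(z) = 1 + z + 2/3z².

Find x<0 with |R(x)|<1.
x=-0.86: |R|=0.6331
R=1: x+2/3x²=0 ⇒ x=−3/2=-1.5000; min R=1−1/(4·2/3)=0.6250>−1
Confirm numerically:
  x=-1.213: |R|=0.76791 <1
  x=-0.999: |R|=0.66633 <1
  x=-0.770: |R|=0.62527 <1
  x=-0.616: |R|=0.63697 <1
  x=-1.714: |R|=1.24453 >1
  x=-1.695: |R|=1.22035 >1
  x=-1.612: |R|=1.12036 >1
So |R|<1 on (-1.5000, 0).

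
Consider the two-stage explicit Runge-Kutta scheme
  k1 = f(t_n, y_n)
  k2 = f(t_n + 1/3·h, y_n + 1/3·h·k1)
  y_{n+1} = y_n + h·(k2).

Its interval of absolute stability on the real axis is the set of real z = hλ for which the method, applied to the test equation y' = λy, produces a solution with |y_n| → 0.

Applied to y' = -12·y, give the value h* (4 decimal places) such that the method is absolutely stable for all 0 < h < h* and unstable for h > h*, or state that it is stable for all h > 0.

Set f=λy, z=hλ:
  k1=λy_n ⇒ h·k1=z·y_n;  k2=λ(1+1/3z)y_n ⇒ h·k2=z(1+1/3z)y_n
  y_{n+1}/y_n = 1 + z(1+1/3z) = 1 + z + 1/3z²
  ⇒ R(z) = 1 + z + 1/3z².

Boundary: |R(x)|=1, x<0.
x=-1.6: |R|=0.2533
R=1: x+1/3x²=0 ⇒ x=−3=-3.0000; min R=1−1/(4·1/3)=0.2500>−1
Confirm numerically:
  x=-2.957: |R|=0.95762 <1
  x=-2.296: |R|=0.46121 <1
  x=-1.621: |R|=0.25488 <1
  x=-1.513: |R|=0.25006 <1
  x=-3.478: |R|=1.55416 >1
  x=-3.277: |R|=1.30258 >1
So |R|<1 on (-3.0000, 0).

(-3.0000,0); λ=-12 ⇒ h* = (3)/12 = 0.2500.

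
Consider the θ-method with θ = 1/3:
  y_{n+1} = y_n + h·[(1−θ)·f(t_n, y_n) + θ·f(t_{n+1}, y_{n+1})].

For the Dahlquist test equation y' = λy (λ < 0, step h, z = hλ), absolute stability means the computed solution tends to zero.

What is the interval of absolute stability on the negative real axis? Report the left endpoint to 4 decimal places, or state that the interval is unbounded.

Set f=λy, z=hλ:
  y_{n+1} = y_n + z·[2/3·y_n + 1/3·y_{n+1}] ⇒ (1 − 1/3z)y_{n+1} = (1 + 2/3z)y_n
  ⇒ R(z) = (1 + 2/3z)/(1 − 1/3z).

Need |R(x)|<1, x<0.
x=-1.49: |R|=0.0045
R=−1: 1+2/3x = −1+1/3x ⇒ -1/3x=2 ⇒ x=2/(-1/3)=-6.0000
Confirm numerically:
  x=-5.743: |R|=0.97061 <1
  x=-3.866: |R|=0.68919 <1
  x=-3.439: |R|=0.60227 <1
  x=-3.224: |R|=0.55398 <1
  x=-6.504: |R|=1.05303 >1
  x=-6.352: |R|=1.03764 >1
  x=-6.143: |R|=1.01564 >1
Interval (-6.0000, 0).

(-6.0000, 0).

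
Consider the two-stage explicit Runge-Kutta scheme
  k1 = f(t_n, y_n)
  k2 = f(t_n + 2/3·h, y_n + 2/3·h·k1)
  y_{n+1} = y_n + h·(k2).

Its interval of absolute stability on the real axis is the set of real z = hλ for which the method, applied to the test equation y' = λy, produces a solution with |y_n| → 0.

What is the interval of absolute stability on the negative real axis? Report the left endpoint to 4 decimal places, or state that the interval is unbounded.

Set f=λy, z=hλ:
  k1=λy_n ⇒ h·k1=z·y_n;  k2=λ(1+2/3z)y_n ⇒ h·k2=z(1+2/3z)y_n
  y_{n+1}/y_n = 1 + z(1+2/3z) = 1 + z + 2/3z²
  so R(z) = 1 + z + 2/3z².

Need |R(x)|<1, x<0.
x=-1.72: |R|=1.2523
R=1: x+2/3x²=0 ⇒ x=−3/2=-1.5000; min R=1−1/(4·2/3)=0.6250>−1
Confirm numerically:
  x=-1.382: |R|=0.89128 <1
  x=-1.297: |R|=0.82447 <1
  x=-0.764: |R|=0.62513 <1
  x=-2.040: |R|=1.73440 >1
  x=-1.790: |R|=1.34607 >1
  x=-1.636: |R|=1.14833 >1
Interval (-1.5000, 0).

(-1.5000, 0).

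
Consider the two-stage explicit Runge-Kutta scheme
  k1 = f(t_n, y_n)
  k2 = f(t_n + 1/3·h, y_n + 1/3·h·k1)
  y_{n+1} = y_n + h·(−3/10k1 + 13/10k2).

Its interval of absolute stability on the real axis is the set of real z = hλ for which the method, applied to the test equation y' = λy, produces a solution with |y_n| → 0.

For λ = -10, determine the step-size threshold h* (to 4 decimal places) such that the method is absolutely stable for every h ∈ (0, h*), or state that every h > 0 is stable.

Set f=λy, z=hλ:
  k1=λy_n ⇒ h·k1=z·y_n;  k2=λ(1+1/3z)y_n ⇒ h·k2=z(1+1/3z)y_n
  y_{n+1}/y_n = 1 − 3/10z + 13/10z(1+1/3z) = 1 + z + 13/30z²
  ⇒ R(z) = 1 + z + 13/30z².

Need |R(x)|<1, x<0.
x=-0.96: |R|=0.4394
R=1: x+13/30x²=0 ⇒ x=−30/13=-2.3077; min R=1−1/(4·13/30)=0.4231>−1
Confirm numerically:
  x=-1.764: |R|=0.58440 <1
  x=-1.356: |R|=0.44079 <1
  x=-1.043: |R|=0.42840 <1
  x=-2.500: |R|=1.20833 >1
  x=-2.449: |R|=1.14996 >1
Stable set (-2.3077, 0).

(-2.3077,0); λ=-10 ⇒ h* = (30/13)/10 = 0.2308.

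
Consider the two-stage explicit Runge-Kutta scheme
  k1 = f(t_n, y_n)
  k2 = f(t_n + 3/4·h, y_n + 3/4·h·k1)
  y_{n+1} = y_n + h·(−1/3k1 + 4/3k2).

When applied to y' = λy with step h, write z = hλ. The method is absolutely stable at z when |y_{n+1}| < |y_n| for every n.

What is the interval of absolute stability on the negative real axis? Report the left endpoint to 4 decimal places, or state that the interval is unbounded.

Set f=λy, z=hλ:
  k1=λy_n ⇒ h·k1=z·y_n;  k2=λ(1+3/4z)y_n ⇒ h·k2=z(1+3/4z)y_n
  y_{n+1}/y_n = 1 − 1/3z + 4/3z(1+3/4z) = 1 + z + z²
  Hence R(z) = 1 + z + z².

Boundary: |R(x)|=1, x<0.
x=-0.31: |R|=0.7861
R=1: x+1x²=0 ⇒ x=−1=-1.0000; min R=1−1/(4·1)=0.7500>−1
Confirm numerically:
  x=-0.908: |R|=0.91646 <1
  x=-0.745: |R|=0.81002 <1
  x=-0.666: |R|=0.77756 <1
  x=-1.592: |R|=1.94246 >1
  x=-1.030: |R|=1.03090 >1
Interval (-1.0000, 0).

z∈(-1.0000,0).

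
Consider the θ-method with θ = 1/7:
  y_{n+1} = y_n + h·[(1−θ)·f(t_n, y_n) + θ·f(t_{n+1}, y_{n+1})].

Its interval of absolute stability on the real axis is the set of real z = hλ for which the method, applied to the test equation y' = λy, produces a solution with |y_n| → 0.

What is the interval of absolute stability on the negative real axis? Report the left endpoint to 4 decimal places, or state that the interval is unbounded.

z∈(-2.8000,0).

With y'=λy (z=hλ):
  y_{n+1} = y_n + z·[6/7·y_n + 1/7·y_{n+1}] ⇒ (1 − 1/7z)y_{n+1} = (1 + 6/7z)y_n
  Hence R(z) = (1 + 6/7z)/(1 − 1/7z).

Boundary: |R(x)|=1, x<0.
x=-1.11: |R|=0.0419
R=−1: 1+6/7x = −1+1/7x ⇒ -5/7x=2 ⇒ x=2/(-5/7)=-2.8000
Confirm numerically:
  x=-2.674: |R|=0.93488 <1
  x=-2.265: |R|=0.71128 <1
  x=-1.853: |R|=0.46515 <1
  x=-3.368: |R|=1.27392 >1
  x=-3.093: |R|=1.14515 >1
So |R|<1 on (-2.8000, 0).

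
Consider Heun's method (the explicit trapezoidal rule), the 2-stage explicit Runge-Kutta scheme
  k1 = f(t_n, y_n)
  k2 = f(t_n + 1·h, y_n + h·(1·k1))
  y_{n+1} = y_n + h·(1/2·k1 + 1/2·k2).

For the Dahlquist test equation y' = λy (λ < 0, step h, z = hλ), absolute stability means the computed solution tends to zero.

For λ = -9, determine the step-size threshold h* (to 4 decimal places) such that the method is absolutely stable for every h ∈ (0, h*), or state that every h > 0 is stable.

(-2.0000,0); λ=-9 ⇒ h* = 0.2222.

With y'=λy (z=hλ):
  order 2, 2-stage ⇒ R(z)=1+z+z^2/2
  (e.g. R(-0.74)=0.53380, |R|=0.53380)

Boundary: |R(x)|=1, x<0.
x=-0.74: |R|=0.5338
|R(-1.99)|=0.9900 |R(-1.12)|=0.5072 |R(-0.58)|=0.5882
Bisect:
  x_lo=-2.4354 |R|=1.5302  x_hi=-0.3409 |R|=0.7172
  mid=-1.38813 |R|=0.57532 →hi
  mid=-1.91177 |R|=0.91566 →hi
  mid=-2.17358 |R|=1.18865 →lo
  mid=-2.04268 |R|=1.04359 →lo
  mid=-1.97722 |R|=0.97748 →hi
  mid=-2.00995 |R|=1.01000 →lo
  mid=-1.99358 |R|=0.99360 →hi
  ...
  [-2.00010,-1.99998] ⇒ x*=-2.0000
Interval (-2.0000, 0).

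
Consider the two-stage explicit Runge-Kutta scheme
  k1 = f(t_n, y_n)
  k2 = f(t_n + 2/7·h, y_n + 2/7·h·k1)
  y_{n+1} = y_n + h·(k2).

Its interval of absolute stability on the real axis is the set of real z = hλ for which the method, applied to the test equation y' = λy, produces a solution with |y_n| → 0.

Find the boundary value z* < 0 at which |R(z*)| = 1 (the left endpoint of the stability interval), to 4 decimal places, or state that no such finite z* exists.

z* = -3.5000.

Test eqn y'=λy, z=hλ:
  k1=λy_n ⇒ h·k1=z·y_n;  k2=λ(1+2/7z)y_n ⇒ h·k2=z(1+2/7z)y_n
  y_{n+1}/y_n = 1 + z(1+2/7z) = 1 + z + 2/7z²
  R(z) = 1 + z + 2/7z².

Boundary: |R(x)|=1, x<0.
x=-0.49: |R|=0.5786
R=1: x+2/7x²=0 ⇒ x=−7/2=-3.5000; min R=1−1/(4·2/7)=0.1250>−1
Confirm numerically:
  x=-2.871: |R|=0.48404 <1
  x=-2.722: |R|=0.39494 <1
  x=-2.379: |R|=0.23804 <1
  x=-3.806: |R|=1.33275 >1
  x=-3.614: |R|=1.11771 >1
Stable set (-3.5000, 0).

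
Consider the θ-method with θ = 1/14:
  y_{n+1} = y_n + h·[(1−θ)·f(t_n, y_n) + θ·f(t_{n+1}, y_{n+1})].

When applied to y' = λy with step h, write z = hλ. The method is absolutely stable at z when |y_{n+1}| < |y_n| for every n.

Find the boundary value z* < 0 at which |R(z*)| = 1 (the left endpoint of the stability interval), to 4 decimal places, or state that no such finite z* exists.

z* = -2.3333.

On y'=λy, z=hλ:
  y_{n+1} = y_n + z·[13/14·y_n + 1/14·y_{n+1}] ⇒ (1 − 1/14z)y_{n+1} = (1 + 13/14z)y_n
  ⇒ R(z) = (1 + 13/14z)/(1 − 1/14z).

Solve |R(x)|<1 on ℝ⁻.
x=-1.09: |R|=0.0113
R=−1: 1+13/14x = −1+1/14x ⇒ -6/7x=2 ⇒ x=2/(-6/7)=-2.3333
Confirm numerically:
  x=-1.944: |R|=0.70697 <1
  x=-1.717: |R|=0.52943 <1
  x=-1.070: |R|=0.00597 <1
  x=-2.758: |R|=1.30409 >1
  x=-2.594: |R|=1.18850 >1
  x=-2.498: |R|=1.11977 >1
Stable set (-2.3333, 0).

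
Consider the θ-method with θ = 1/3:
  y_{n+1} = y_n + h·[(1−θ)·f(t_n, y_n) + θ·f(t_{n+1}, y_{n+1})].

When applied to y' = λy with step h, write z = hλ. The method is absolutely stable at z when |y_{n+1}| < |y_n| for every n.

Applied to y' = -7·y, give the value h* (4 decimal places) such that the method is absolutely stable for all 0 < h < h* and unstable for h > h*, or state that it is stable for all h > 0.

(-6.0000,0); λ=-7 ⇒ h* = (6)/7 = 0.8571.

Set f=λy, z=hλ:
  y_{n+1} = y_n + z·[2/3·y_n + 1/3·y_{n+1}] ⇒ (1 − 1/3z)y_{n+1} = (1 + 2/3z)y_n
  so R(z) = (1 + 2/3z)/(1 − 1/3z).

Need |R(x)|<1, x<0.
x=-0.6: |R|=0.5000
R=−1: 1+2/3x = −1+1/3x ⇒ -1/3x=2 ⇒ x=2/(-1/3)=-6.0000
Confirm numerically:
  x=-5.730: |R|=0.96907 <1
  x=-5.677: |R|=0.96278 <1
  x=-3.346: |R|=0.58178 <1
  x=-3.300: |R|=0.57143 <1
  x=-6.439: |R|=1.04651 >1
  x=-6.332: |R|=1.03558 >1
  x=-6.140: |R|=1.01532 >1
Interval (-6.0000, 0).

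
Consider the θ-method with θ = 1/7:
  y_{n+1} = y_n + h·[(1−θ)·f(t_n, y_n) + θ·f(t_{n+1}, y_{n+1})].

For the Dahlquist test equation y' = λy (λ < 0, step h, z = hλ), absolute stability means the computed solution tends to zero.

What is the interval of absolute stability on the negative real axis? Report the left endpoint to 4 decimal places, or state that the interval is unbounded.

(-2.8000, 0).

With y'=λy (z=hλ):
  y_{n+1} = y_n + z·[6/7·y_n + 1/7·y_{n+1}] ⇒ (1 − 1/7z)y_{n+1} = (1 + 6/7z)y_n
  R(z) = (1 + 6/7z)/(1 − 1/7z).

Need |R(x)|<1, x<0.
x=-1.6: |R|=0.3023
R=−1: 1+6/7x = −1+1/7x ⇒ -5/7x=2 ⇒ x=2/(-5/7)=-2.8000
Confirm numerically:
  x=-2.740: |R|=0.96920 <1
  x=-2.443: |R|=0.81097 <1
  x=-2.236: |R|=0.69467 <1
  x=-2.068: |R|=0.59638 <1
  x=-3.161: |R|=1.17764 >1
  x=-2.945: |R|=1.07290 >1
  x=-2.893: |R|=1.04700 >1
Interval (-2.8000, 0).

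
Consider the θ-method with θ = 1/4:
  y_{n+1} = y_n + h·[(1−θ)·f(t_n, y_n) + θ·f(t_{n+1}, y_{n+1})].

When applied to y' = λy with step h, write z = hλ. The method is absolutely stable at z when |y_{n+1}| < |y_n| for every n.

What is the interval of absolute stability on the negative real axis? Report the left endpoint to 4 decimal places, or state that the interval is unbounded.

Set f=λy, z=hλ:
  y_{n+1} = y_n + z·[3/4·y_n + 1/4·y_{n+1}] ⇒ (1 − 1/4z)y_{n+1} = (1 + 3/4z)y_n
  so R(z) = (1 + 3/4z)/(1 − 1/4z).

Solve |R(x)|<1 on ℝ⁻.
x=-1.45: |R|=0.0642
R=−1: 1+3/4x = −1+1/4x ⇒ -1/2x=2 ⇒ x=2/(-1/2)=-4.0000
Confirm numerically:
  x=-3.097: |R|=0.74553 <1
  x=-3.029: |R|=0.72372 <1
  x=-1.820: |R|=0.25086 <1
  x=-4.340: |R|=1.08153 >1
  x=-4.238: |R|=1.05778 >1
Stable set (-4.0000, 0).

z∈(-4.0000,0).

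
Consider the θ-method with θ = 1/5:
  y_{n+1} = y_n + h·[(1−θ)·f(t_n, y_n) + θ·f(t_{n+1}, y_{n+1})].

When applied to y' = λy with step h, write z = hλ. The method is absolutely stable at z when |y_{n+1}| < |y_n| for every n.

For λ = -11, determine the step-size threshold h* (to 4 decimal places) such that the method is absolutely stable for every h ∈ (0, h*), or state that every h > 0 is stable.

Test eqn y'=λy, z=hλ:
  y_{n+1} = y_n + z·[4/5·y_n + 1/5·y_{n+1}] ⇒ (1 − 1/5z)y_{n+1} = (1 + 4/5z)y_n
  R(z) = (1 + 4/5z)/(1 − 1/5z).

Boundary: |R(x)|=1, x<0.
x=-1.14: |R|=0.0717
R=−1: 1+4/5x = −1+1/5x ⇒ -3/5x=2 ⇒ x=2/(-3/5)=-3.3333
Confirm numerically:
  x=-2.825: |R|=0.80511 <1
  x=-2.438: |R|=0.63888 <1
  x=-2.264: |R|=0.55837 <1
  x=-3.845: |R|=1.17354 >1
  x=-3.767: |R|=1.14840 >1
Interval (-3.3333, 0).

(-3.3333,0); λ=-11 ⇒ h* = (10/3)/11 = 0.3030.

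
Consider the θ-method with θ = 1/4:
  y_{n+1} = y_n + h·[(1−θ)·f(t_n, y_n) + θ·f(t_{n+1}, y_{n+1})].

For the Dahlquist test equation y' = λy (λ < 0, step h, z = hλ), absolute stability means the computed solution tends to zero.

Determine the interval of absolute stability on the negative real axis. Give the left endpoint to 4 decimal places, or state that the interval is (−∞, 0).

(-4.0000, 0).

Set f=λy, z=hλ:
  y_{n+1} = y_n + z·[3/4·y_n + 1/4·y_{n+1}] ⇒ (1 − 1/4z)y_{n+1} = (1 + 3/4z)y_n
  R(z) = (1 + 3/4z)/(1 − 1/4z).

Solve |R(x)|<1 on ℝ⁻.
x=-1.64: |R|=0.1631
R=−1: 1+3/4x = −1+1/4x ⇒ -1/2x=2 ⇒ x=2/(-1/2)=-4.0000
Confirm numerically:
  x=-3.935: |R|=0.98362 <1
  x=-3.846: |R|=0.96074 <1
  x=-2.565: |R|=0.56283 <1
  x=-4.533: |R|=1.12493 >1
  x=-4.410: |R|=1.09750 >1
  x=-4.021: |R|=1.00524 >1
Interval (-4.0000, 0).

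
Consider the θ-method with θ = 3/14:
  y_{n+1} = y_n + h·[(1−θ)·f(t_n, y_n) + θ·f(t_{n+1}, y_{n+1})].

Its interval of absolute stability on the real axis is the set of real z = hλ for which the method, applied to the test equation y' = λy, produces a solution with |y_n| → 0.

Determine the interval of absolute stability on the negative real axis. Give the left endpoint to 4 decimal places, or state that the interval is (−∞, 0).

z∈(-3.5000,0).

Set f=λy, z=hλ:
  y_{n+1} = y_n + z·[11/14·y_n + 3/14·y_{n+1}] ⇒ (1 − 3/14z)y_{n+1} = (1 + 11/14z)y_n
  R(z) = (1 + 11/14z)/(1 − 3/14z).

Need |R(x)|<1, x<0.
x=-1.48: |R|=0.1236
R=−1: 1+11/14x = −1+3/14x ⇒ -4/7x=2 ⇒ x=2/(-4/7)=-3.5000
Confirm numerically:
  x=-3.251: |R|=0.91614 <1
  x=-3.031: |R|=0.83753 <1
  x=-2.941: |R|=0.80406 <1
  x=-1.762: |R|=0.27906 <1
  x=-3.837: |R|=1.10568 >1
  x=-3.749: |R|=1.07890 >1
  x=-3.524: |R|=1.00781 >1
So |R|<1 on (-3.5000, 0).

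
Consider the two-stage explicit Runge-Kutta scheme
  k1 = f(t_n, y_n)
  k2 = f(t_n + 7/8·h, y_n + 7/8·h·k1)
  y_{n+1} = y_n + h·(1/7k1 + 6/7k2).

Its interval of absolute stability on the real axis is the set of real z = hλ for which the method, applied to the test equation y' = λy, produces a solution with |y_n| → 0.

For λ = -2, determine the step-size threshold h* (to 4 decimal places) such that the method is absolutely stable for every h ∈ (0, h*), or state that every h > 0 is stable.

On y'=λy, z=hλ:
  k1=λy_n ⇒ h·k1=z·y_n;  k2=λ(1+7/8z)y_n ⇒ h·k2=z(1+7/8z)y_n
  y_{n+1}/y_n = 1 + 1/7z + 6/7z(1+7/8z) = 1 + z + 3/4z²
  so R(z) = 1 + z + 3/4z².

Solve |R(x)|<1 on ℝ⁻.
x=-0.83: |R|=0.6867
R=1: x+3/4x²=0 ⇒ x=−4/3=-1.3333; min R=1−1/(4·3/4)=0.6667>−1
Confirm numerically:
  x=-0.843: |R|=0.68999 <1
  x=-0.767: |R|=0.67422 <1
  x=-0.539: |R|=0.67889 <1
  x=-1.709: |R|=1.48151 >1
  x=-1.699: |R|=1.46595 >1
Stable set (-1.3333, 0).

(-1.3333,0); λ=-2 ⇒ h* = (4/3)/2 = 0.6667.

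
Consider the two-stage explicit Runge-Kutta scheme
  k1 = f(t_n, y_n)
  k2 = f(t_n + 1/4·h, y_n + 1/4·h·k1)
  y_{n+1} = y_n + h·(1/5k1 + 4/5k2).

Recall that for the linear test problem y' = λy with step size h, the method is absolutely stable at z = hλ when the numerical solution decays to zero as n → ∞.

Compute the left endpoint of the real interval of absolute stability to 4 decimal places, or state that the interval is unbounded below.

Test eqn y'=λy, z=hλ:
  k1=λy_n ⇒ h·k1=z·y_n;  k2=λ(1+1/4z)y_n ⇒ h·k2=z(1+1/4z)y_n
  y_{n+1}/y_n = 1 + 1/5z + 4/5z(1+1/4z) = 1 + z + 1/5z²
  ⇒ R(z) = 1 + z + 1/5z².

Need |R(x)|<1, x<0.
x=-0.47: |R|=0.5742
R=1: x+1/5x²=0 ⇒ x=−5=-5.0000; min R=1−1/(4·1/5)=-0.2500>−1
Confirm numerically:
  x=-4.657: |R|=0.68053 <1
  x=-3.530: |R|=0.03782 <1
  x=-2.418: |R|=0.24866 <1
  x=-2.222: |R|=0.23454 <1
  x=-5.463: |R|=1.50587 >1
  x=-5.124: |R|=1.12708 >1
Interval (-5.0000, 0).

z* = -5.0000.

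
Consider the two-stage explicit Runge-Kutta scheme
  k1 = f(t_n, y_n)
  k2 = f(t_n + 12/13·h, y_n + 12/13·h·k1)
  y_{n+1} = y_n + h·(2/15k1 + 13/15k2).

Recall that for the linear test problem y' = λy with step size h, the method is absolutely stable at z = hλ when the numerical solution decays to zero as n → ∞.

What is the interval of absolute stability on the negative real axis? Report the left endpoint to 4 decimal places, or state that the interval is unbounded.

(-1.2500, 0).

With y'=λy (z=hλ):
  k1=λy_n ⇒ h·k1=z·y_n;  k2=λ(1+12/13z)y_n ⇒ h·k2=z(1+12/13z)y_n
  y_{n+1}/y_n = 1 + 2/15z + 13/15z(1+12/13z) = 1 + z + 4/5z²
  R(z) = 1 + z + 4/5z².

Boundary: |R(x)|=1, x<0.
x=-0.97: |R|=0.7827
R=1: x+4/5x²=0 ⇒ x=−5/4=-1.2500; min R=1−1/(4·4/5)=0.6875>−1
Confirm numerically:
  x=-0.686: |R|=0.69048 <1
  x=-0.588: |R|=0.68860 <1
  x=-0.583: |R|=0.68891 <1
  x=-1.722: |R|=1.65023 >1
  x=-1.379: |R|=1.14231 >1
So |R|<1 on (-1.2500, 0).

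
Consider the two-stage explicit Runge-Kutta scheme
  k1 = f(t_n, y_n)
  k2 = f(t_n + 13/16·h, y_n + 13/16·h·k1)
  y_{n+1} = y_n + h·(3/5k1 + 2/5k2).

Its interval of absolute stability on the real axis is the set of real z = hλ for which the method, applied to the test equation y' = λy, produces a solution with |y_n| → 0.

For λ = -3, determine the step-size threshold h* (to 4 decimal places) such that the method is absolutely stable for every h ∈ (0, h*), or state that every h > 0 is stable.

(-3.0769,0); λ=-3 ⇒ h* = (40/13)/3 = 1.0256.

Set f=λy, z=hλ:
  k1=λy_n ⇒ h·k1=z·y_n;  k2=λ(1+13/16z)y_n ⇒ h·k2=z(1+13/16z)y_n
  y_{n+1}/y_n = 1 + 3/5z + 2/5z(1+13/16z) = 1 + z + 13/40z²
  so R(z) = 1 + z + 13/40z².

Find x<0 with |R(x)|<1.
x=-1.69: |R|=0.2382
R=1: x+13/40x²=0 ⇒ x=−40/13=-3.0769; min R=1−1/(4·13/40)=0.2308>−1
Confirm numerically:
  x=-3.040: |R|=0.96352 <1
  x=-2.904: |R|=0.83680 <1
  x=-1.392: |R|=0.23774 <1
  x=-1.247: |R|=0.25838 <1
  x=-3.662: |R|=1.69633 >1
  x=-3.505: |R|=1.48763 >1
So |R|<1 on (-3.0769, 0).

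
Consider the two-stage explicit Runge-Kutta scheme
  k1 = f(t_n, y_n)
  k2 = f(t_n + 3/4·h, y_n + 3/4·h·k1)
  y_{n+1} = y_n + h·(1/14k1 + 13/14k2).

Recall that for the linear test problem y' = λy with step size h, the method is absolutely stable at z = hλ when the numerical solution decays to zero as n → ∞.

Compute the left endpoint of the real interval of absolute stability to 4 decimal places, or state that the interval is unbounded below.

z* = -1.4359.

With y'=λy (z=hλ):
  k1=λy_n ⇒ h·k1=z·y_n;  k2=λ(1+3/4z)y_n ⇒ h·k2=z(1+3/4z)y_n
  y_{n+1}/y_n = 1 + 1/14z + 13/14z(1+3/4z) = 1 + z + 39/56z²
  Hence R(z) = 1 + z + 39/56z².

Boundary: |R(x)|=1, x<0.
x=-1.57: |R|=1.1466
R=1: x+39/56x²=0 ⇒ x=−56/39=-1.4359; min R=1−1/(4·39/56)=0.6410>−1
Confirm numerically:
  x=-1.336: |R|=0.90705 <1
  x=-1.080: |R|=0.73231 <1
  x=-0.702: |R|=0.64120 <1
  x=-1.890: |R|=1.59771 >1
  x=-1.846: |R|=1.52723 >1
  x=-1.670: |R|=1.27227 >1
Stable set (-1.4359, 0).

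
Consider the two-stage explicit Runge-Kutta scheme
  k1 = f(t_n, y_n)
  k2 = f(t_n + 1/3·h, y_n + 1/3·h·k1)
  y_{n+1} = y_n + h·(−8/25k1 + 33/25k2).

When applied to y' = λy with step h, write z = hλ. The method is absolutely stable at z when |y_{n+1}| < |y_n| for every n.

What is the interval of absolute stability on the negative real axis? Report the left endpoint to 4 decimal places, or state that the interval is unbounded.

(-2.2727, 0).

Set f=λy, z=hλ:
  k1=λy_n ⇒ h·k1=z·y_n;  k2=λ(1+1/3z)y_n ⇒ h·k2=z(1+1/3z)y_n
  y_{n+1}/y_n = 1 − 8/25z + 33/25z(1+1/3z) = 1 + z + 11/25z²
  R(z) = 1 + z + 11/25z².

Find x<0 with |R(x)|<1.
x=-0.41: |R|=0.6640
R=1: x+11/25x²=0 ⇒ x=−25/11=-2.2727; min R=1−1/(4·11/25)=0.4318>−1
Confirm numerically:
  x=-1.961: |R|=0.73103 <1
  x=-1.101: |R|=0.43237 <1
  x=-1.091: |R|=0.43272 <1
  x=-2.779: |R|=1.61905 >1
  x=-2.650: |R|=1.43990 >1
  x=-2.426: |R|=1.16361 >1
Interval (-2.2727, 0).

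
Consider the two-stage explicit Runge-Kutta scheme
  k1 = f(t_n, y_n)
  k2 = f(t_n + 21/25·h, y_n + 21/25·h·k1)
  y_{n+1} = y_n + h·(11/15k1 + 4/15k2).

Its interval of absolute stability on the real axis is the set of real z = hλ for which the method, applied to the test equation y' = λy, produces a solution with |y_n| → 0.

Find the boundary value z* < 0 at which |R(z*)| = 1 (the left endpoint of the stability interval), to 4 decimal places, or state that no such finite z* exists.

On y'=λy, z=hλ:
  k1=λy_n ⇒ h·k1=z·y_n;  k2=λ(1+21/25z)y_n ⇒ h·k2=z(1+21/25z)y_n
  y_{n+1}/y_n = 1 + 11/15z + 4/15z(1+21/25z) = 1 + z + 28/125z²
  Hence R(z) = 1 + z + 28/125z².

Find x<0 with |R(x)|<1.
x=-0.73: |R|=0.3894
R=1: x+28/125x²=0 ⇒ x=−125/28=-4.4643; min R=1−1/(4·28/125)=-0.1161>−1
Confirm numerically:
  x=-3.285: |R|=0.13223 <1
  x=-3.032: |R|=0.02724 <1
  x=-2.118: |R|=0.11315 <1
  x=-1.955: |R|=0.09887 <1
  x=-5.058: |R|=1.67267 >1
  x=-4.738: |R|=1.29050 >1
  x=-4.520: |R|=1.05641 >1
Stable set (-4.4643, 0).

z* = -4.4643.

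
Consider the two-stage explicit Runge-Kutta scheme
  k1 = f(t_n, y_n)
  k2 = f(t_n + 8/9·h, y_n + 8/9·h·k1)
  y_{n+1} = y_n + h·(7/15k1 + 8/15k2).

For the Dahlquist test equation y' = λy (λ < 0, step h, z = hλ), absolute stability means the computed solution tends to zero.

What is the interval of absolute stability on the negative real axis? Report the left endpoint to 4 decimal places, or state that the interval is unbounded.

z∈(-2.1094,0).

With y'=λy (z=hλ):
  k1=λy_n ⇒ h·k1=z·y_n;  k2=λ(1+8/9z)y_n ⇒ h·k2=z(1+8/9z)y_n
  y_{n+1}/y_n = 1 + 7/15z + 8/15z(1+8/9z) = 1 + z + 64/135z²
  so R(z) = 1 + z + 64/135z².

Find x<0 with |R(x)|<1.
x=-1.59: |R|=0.6085
R=1: x+64/135x²=0 ⇒ x=−135/64=-2.1094; min R=1−1/(4·64/135)=0.4727>−1
Confirm numerically:
  x=-1.685: |R|=0.66100 <1
  x=-1.260: |R|=0.49264 <1
  x=-0.953: |R|=0.47756 <1
  x=-2.702: |R|=1.75912 >1
  x=-2.550: |R|=1.53267 >1
  x=-2.307: |R|=1.21614 >1
So |R|<1 on (-2.1094, 0).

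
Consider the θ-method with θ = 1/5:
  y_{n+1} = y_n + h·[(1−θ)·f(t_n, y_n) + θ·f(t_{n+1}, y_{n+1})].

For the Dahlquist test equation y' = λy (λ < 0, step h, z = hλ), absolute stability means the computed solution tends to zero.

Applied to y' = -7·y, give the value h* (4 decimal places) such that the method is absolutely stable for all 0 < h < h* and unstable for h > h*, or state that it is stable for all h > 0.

Set f=λy, z=hλ:
  y_{n+1} = y_n + z·[4/5·y_n + 1/5·y_{n+1}] ⇒ (1 − 1/5z)y_{n+1} = (1 + 4/5z)y_n
  R(z) = (1 + 4/5z)/(1 − 1/5z).

Solve |R(x)|<1 on ℝ⁻.
x=-0.31: |R|=0.7081
R=−1: 1+4/5x = −1+1/5x ⇒ -3/5x=2 ⇒ x=2/(-3/5)=-3.3333
Confirm numerically:
  x=-3.213: |R|=0.95605 <1
  x=-2.501: |R|=0.66711 <1
  x=-2.259: |R|=0.55600 <1
  x=-3.627: |R|=1.10212 >1
  x=-3.488: |R|=1.05467 >1
  x=-3.471: |R|=1.04875 >1
Interval (-3.3333, 0).

(-3.3333,0); λ=-7 ⇒ h* = (10/3)/7 = 0.4762.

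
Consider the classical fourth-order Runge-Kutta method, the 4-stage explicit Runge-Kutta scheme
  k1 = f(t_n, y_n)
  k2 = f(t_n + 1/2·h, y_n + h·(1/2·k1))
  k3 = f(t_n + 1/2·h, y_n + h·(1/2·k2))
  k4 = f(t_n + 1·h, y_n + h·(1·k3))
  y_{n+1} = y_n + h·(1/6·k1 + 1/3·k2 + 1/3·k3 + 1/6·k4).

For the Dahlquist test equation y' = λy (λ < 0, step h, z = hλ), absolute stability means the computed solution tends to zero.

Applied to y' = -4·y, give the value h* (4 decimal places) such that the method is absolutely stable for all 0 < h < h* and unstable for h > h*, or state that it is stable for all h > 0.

With y'=λy (z=hλ):
  order 4, 4-stage ⇒ R(z)=1+z+z^2/2+z^3/6+z^4/24
  (e.g. R(-0.69)=0.50274, |R|=0.50274)

Find x<0 with |R(x)|<1.
x=-0.69: |R|=0.5027
|R(-2.64)|=0.8021 |R(-1.12)|=0.3386 |R(-0.99)|=0.3784
Bisect:
  x_lo=-3.6314 |R|=3.2267  x_hi=-0.0899 |R|=0.9140
  mid=-1.86067 |R|=0.29616 →hi
  mid=-2.74604 |R|=0.94242 →hi
  mid=-3.18873 |R|=1.79927 →lo
  mid=-2.96738 |R|=1.31109 →lo
  mid=-2.85671 |R|=1.11313 →lo
  mid=-2.80138 |R|=1.02452 →lo
  mid=-2.77371 |R|=0.98268 →hi
  mid=-2.78754 |R|=1.00340 →lo
  mid=-2.78063 |R|=0.99299 →hi
  ...
  [-2.78538,-2.78517] ⇒ x*=-2.7853
So |R|<1 on (-2.7853, 0).

(-2.7853,0); λ=-4 ⇒ h* = 0.6963.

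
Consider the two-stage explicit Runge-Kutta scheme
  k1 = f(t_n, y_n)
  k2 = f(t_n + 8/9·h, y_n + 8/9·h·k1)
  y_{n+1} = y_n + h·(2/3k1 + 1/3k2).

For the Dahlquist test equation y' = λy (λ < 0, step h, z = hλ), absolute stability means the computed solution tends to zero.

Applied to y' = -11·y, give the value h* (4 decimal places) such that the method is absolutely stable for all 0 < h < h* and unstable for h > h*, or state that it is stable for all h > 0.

(-3.3750,0); λ=-11 ⇒ h* = (27/8)/11 = 0.3068.

Set f=λy, z=hλ:
  k1=λy_n ⇒ h·k1=z·y_n;  k2=λ(1+8/9z)y_n ⇒ h·k2=z(1+8/9z)y_n
  y_{n+1}/y_n = 1 + 2/3z + 1/3z(1+8/9z) = 1 + z + 8/27z²
  so R(z) = 1 + z + 8/27z².

Need |R(x)|<1, x<0.
x=-1.6: |R|=0.1585
R=1: x+8/27x²=0 ⇒ x=−27/8=-3.3750; min R=1−1/(4·8/27)=0.1562>−1
Confirm numerically:
  x=-2.780: |R|=0.50990 <1
  x=-2.526: |R|=0.36457 <1
  x=-1.567: |R|=0.16055 <1
  x=-3.911: |R|=1.62112 >1
  x=-3.733: |R|=1.39597 >1
Interval (-3.3750, 0).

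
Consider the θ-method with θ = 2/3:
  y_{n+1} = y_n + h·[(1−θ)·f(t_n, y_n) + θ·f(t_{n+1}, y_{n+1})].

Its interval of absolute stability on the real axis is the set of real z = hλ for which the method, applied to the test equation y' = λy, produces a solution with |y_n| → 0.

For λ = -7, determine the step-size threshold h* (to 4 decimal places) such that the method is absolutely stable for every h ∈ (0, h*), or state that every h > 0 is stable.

unbounded; (−∞, 0). Any h>0 works for λ=-7.

Test eqn y'=λy, z=hλ:
  y_{n+1} = y_n + z·[1/3·y_n + 2/3·y_{n+1}] ⇒ (1 − 2/3z)y_{n+1} = (1 + 1/3z)y_n
  ⇒ R(z) = (1 + 1/3z)/(1 − 2/3z).

Find x<0 with |R(x)|<1.
x=-0.46: |R|=0.6480
x=-2: |R|=0.1429
x=-10: |R|=0.3043
x=-100: |R|=0.4778
θ=2/3≥1/2 ⇒ |1+1/3x|<|1−2/3x| ∀x<0 ⇒ unbounded interval.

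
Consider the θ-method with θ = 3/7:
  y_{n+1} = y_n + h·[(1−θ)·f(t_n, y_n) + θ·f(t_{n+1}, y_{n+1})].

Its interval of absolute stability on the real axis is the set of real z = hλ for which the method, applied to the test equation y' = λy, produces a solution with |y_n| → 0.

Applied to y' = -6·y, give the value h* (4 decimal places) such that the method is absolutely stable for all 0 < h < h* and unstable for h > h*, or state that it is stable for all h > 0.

Test eqn y'=λy, z=hλ:
  y_{n+1} = y_n + z·[4/7·y_n + 3/7·y_{n+1}] ⇒ (1 − 3/7z)y_{n+1} = (1 + 4/7z)y_n
  R(z) = (1 + 4/7z)/(1 − 3/7z).

Solve |R(x)|<1 on ℝ⁻.
x=-1.17: |R|=0.2207
R=−1: 1+4/7x = −1+3/7x ⇒ -1/7x=2 ⇒ x=2/(-1/7)=-14.0000
Confirm numerically:
  x=-12.361: |R|=0.96282 <1
  x=-10.333: |R|=0.90350 <1
  x=-9.941: |R|=0.88977 <1
  x=-14.447: |R|=1.00888 >1
  x=-14.187: |R|=1.00377 >1
  x=-14.129: |R|=1.00261 >1
Stable set (-14.0000, 0).

(-14.0000,0); λ=-6 ⇒ h* = (14)/6 = 2.3333.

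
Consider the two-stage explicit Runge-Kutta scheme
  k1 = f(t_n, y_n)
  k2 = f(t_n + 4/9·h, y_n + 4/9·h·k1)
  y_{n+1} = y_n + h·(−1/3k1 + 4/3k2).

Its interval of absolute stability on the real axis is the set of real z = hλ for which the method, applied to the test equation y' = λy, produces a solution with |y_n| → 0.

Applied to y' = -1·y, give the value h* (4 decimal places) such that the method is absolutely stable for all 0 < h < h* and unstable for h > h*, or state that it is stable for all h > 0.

Test eqn y'=λy, z=hλ:
  k1=λy_n ⇒ h·k1=z·y_n;  k2=λ(1+4/9z)y_n ⇒ h·k2=z(1+4/9z)y_n
  y_{n+1}/y_n = 1 − 1/3z + 4/3z(1+4/9z) = 1 + z + 16/27z²
  ⇒ R(z) = 1 + z + 16/27z².

Need |R(x)|<1, x<0.
x=-1.13: |R|=0.6267
R=1: x+16/27x²=0 ⇒ x=−27/16=-1.6875; min R=1−1/(4·16/27)=0.5781>−1
Confirm numerically:
  x=-1.502: |R|=0.83489 <1
  x=-1.341: |R|=0.72465 <1
  x=-1.164: |R|=0.63890 <1
  x=-0.800: |R|=0.57926 <1
  x=-2.123: |R|=1.54789 >1
  x=-1.744: |R|=1.05839 >1
Interval (-1.6875, 0).

(-1.6875,0); λ=-1 ⇒ h* = (27/16)/1 = 1.6875.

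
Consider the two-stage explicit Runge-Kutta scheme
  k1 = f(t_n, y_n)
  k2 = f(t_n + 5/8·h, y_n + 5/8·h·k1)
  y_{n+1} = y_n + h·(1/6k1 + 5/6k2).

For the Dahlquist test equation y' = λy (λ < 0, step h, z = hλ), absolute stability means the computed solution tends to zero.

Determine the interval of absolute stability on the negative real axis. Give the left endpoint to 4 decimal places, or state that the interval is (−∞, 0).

Test eqn y'=λy, z=hλ:
  k1=λy_n ⇒ h·k1=z·y_n;  k2=λ(1+5/8z)y_n ⇒ h·k2=z(1+5/8z)y_n
  y_{n+1}/y_n = 1 + 1/6z + 5/6z(1+5/8z) = 1 + z + 25/48z²
  ⇒ R(z) = 1 + z + 25/48z².

Solve |R(x)|<1 on ℝ⁻.
x=-0.74: |R|=0.5452
R=1: x+25/48x²=0 ⇒ x=−48/25=-1.9200; min R=1−1/(4·25/48)=0.5200>−1
Confirm numerically:
  x=-1.799: |R|=0.88663 <1
  x=-1.652: |R|=0.76941 <1
  x=-0.972: |R|=0.52008 <1
  x=-2.374: |R|=1.56135 >1
  x=-2.145: |R|=1.25137 >1
Interval (-1.9200, 0).

(-1.9200, 0).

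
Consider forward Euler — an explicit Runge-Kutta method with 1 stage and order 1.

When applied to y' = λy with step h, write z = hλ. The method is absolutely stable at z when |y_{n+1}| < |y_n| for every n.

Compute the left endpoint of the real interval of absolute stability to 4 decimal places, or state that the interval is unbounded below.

z* = -2.0000.

On y'=λy, z=hλ:
  order 1, 1-stage ⇒ R(z)=1+z
  (e.g. R(-0.31)=0.69000, |R|=0.69000)

Solve |R(x)|<1 on ℝ⁻.
x=-0.31: |R|=0.6900
|R(-1.6)|=0.6000 |R(-1.47)|=0.4700 |R(-1.27)|=0.2700
Bisect:
  x_lo=-2.4654 |R|=1.4654  x_hi=-0.2909 |R|=0.7091
  mid=-1.37817 |R|=0.37817 →hi
  mid=-1.92179 |R|=0.92179 →hi
  mid=-2.19360 |R|=1.19360 →lo
  mid=-2.05770 |R|=1.05770 →lo
  mid=-1.98974 |R|=0.98974 →hi
  mid=-2.02372 |R|=1.02372 →lo
  mid=-2.00673 |R|=1.00673 →lo
  mid=-1.99824 |R|=0.99824 →hi
  mid=-2.00249 |R|=1.00249 →lo
  ...
  [-2.00010,-1.99996] ⇒ x*=-2.0000
Stable set (-2.0000, 0).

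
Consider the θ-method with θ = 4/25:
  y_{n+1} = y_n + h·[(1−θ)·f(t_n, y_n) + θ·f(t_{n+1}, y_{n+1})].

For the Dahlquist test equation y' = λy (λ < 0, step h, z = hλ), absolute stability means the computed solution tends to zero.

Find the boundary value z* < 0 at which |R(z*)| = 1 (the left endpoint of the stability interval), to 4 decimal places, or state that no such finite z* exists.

z* = -2.9412.

Set f=λy, z=hλ:
  y_{n+1} = y_n + z·[21/25·y_n + 4/25·y_{n+1}] ⇒ (1 − 4/25z)y_{n+1} = (1 + 21/25z)y_n
  Hence R(z) = (1 + 21/25z)/(1 − 4/25z).

Solve |R(x)|<1 on ℝ⁻.
x=-1.59: |R|=0.2675
R=−1: 1+21/25x = −1+4/25x ⇒ -17/25x=2 ⇒ x=2/(-17/25)=-2.9412
Confirm numerically:
  x=-2.695: |R|=0.88304 <1
  x=-2.454: |R|=0.76212 <1
  x=-2.252: |R|=0.65549 <1
  x=-1.640: |R|=0.29911 <1
  x=-3.496: |R|=1.24195 >1
  x=-3.409: |R|=1.20584 >1
  x=-3.114: |R|=1.07844 >1
Interval (-2.9412, 0).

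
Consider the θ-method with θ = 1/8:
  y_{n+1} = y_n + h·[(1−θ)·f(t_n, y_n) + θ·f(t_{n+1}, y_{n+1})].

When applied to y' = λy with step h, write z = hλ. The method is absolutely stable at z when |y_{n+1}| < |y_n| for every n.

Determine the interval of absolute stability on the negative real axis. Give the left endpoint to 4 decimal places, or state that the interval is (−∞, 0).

With y'=λy (z=hλ):
  y_{n+1} = y_n + z·[7/8·y_n + 1/8·y_{n+1}] ⇒ (1 − 1/8z)y_{n+1} = (1 + 7/8z)y_n
  ⇒ R(z) = (1 + 7/8z)/(1 − 1/8z).

Boundary: |R(x)|=1, x<0.
x=-1.77: |R|=0.4493
R=−1: 1+7/8x = −1+1/8x ⇒ -3/4x=2 ⇒ x=2/(-3/4)=-2.6667
Confirm numerically:
  x=-2.152: |R|=0.69582 <1
  x=-2.059: |R|=0.63754 <1
  x=-2.044: |R|=0.62804 <1
  x=-1.116: |R|=0.02062 <1
  x=-2.945: |R|=1.15258 >1
  x=-2.721: |R|=1.03041 >1
Interval (-2.6667, 0).

z∈(-2.6667,0).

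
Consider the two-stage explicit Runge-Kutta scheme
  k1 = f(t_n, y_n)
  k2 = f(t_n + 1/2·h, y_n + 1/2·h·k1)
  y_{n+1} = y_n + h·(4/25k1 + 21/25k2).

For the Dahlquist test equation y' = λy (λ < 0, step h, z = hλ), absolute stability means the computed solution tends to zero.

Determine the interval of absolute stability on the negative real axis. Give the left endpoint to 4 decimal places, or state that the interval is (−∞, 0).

z∈(-2.3810,0).

Set f=λy, z=hλ:
  k1=λy_n ⇒ h·k1=z·y_n;  k2=λ(1+1/2z)y_n ⇒ h·k2=z(1+1/2z)y_n
  y_{n+1}/y_n = 1 + 4/25z + 21/25z(1+1/2z) = 1 + z + 21/50z²
  R(z) = 1 + z + 21/50z².

Solve |R(x)|<1 on ℝ⁻.
x=-0.41: |R|=0.6606
R=1: x+21/50x²=0 ⇒ x=−50/21=-2.3810; min R=1−1/(4·21/50)=0.4048>−1
Confirm numerically:
  x=-2.152: |R|=0.79306 <1
  x=-1.947: |R|=0.64514 <1
  x=-1.853: |R|=0.58912 <1
  x=-1.263: |R|=0.40697 <1
  x=-2.870: |R|=1.58950 >1
  x=-2.498: |R|=1.12280 >1
Stable set (-2.3810, 0).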